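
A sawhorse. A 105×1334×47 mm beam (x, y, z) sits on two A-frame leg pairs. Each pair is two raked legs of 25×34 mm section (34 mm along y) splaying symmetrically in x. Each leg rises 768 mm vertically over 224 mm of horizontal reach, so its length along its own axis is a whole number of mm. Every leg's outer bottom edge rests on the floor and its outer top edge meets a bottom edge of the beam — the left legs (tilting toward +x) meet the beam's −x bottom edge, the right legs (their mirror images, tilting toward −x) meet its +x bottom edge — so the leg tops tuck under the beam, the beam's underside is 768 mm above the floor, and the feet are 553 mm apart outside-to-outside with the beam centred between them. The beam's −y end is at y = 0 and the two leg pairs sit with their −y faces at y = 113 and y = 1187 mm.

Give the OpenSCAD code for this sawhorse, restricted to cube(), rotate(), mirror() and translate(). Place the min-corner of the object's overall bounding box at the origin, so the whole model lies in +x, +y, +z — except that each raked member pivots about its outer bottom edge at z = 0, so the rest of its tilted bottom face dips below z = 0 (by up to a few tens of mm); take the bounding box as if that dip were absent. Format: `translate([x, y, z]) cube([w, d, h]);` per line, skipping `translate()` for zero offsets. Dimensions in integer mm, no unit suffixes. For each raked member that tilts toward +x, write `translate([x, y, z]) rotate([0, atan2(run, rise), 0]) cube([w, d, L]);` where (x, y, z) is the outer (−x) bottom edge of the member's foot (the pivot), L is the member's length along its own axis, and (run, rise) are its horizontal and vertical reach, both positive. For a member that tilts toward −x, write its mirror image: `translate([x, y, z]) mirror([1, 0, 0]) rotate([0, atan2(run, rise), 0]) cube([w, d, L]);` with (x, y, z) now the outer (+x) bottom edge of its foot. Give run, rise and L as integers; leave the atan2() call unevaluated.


// leg length = √(224² + 768²) = 800
// right-leg outer foot x = 2·224 + 105 = 553
// beam min-corner = (224, 0, 768)
translate([224, 0, 768]) cube([105, 1334, 47]);
translate([0, 113, 0]) rotate([0, atan2(224, 768), 0]) cube([25, 34, 800]);
translate([553, 113, 0]) mirror([1, 0, 0]) rotate([0, atan2(224, 768), 0]) cube([25, 34, 800]);
translate([0, 1187, 0]) rotate([0, atan2(224, 768), 0]) cube([25, 34, 800]);
translate([553, 1187, 0]) mirror([1, 0, 0]) rotate([0, atan2(224, 768), 0]) cube([25, 34, 800]);


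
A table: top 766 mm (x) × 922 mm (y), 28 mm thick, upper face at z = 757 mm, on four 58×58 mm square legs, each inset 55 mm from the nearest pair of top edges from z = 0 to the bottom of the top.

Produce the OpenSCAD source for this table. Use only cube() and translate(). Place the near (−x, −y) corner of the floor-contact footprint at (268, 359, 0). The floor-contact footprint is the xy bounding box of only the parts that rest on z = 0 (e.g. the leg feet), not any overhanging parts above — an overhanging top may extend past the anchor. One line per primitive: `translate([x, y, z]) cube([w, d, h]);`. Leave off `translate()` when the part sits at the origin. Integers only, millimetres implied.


translate([213, 304, 729]) cube([766, 922, 28]);
translate([268, 359, 0]) cube([58, 58, 729]);
translate([866, 359, 0]) cube([58, 58, 729]);
translate([268, 1113, 0]) cube([58, 58, 729]);
translate([866, 1113, 0]) cube([58, 58, 729]);


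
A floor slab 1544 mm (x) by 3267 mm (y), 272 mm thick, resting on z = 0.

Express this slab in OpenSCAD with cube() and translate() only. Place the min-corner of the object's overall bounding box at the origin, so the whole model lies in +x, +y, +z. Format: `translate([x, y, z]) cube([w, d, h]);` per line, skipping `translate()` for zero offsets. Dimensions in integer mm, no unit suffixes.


cube([1544, 3267, 272]);


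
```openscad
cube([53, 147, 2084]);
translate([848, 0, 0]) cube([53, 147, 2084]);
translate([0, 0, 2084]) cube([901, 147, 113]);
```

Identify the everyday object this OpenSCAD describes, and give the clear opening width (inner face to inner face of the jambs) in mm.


A door frame. The clear opening width is 795 mm.

Two 2084 mm tall posts with a header on top — a door frame. The left jamb is 53 mm wide at x = 0; the right jamb starts at x = 848. The clear opening is 848 − 53 = 795 mm.


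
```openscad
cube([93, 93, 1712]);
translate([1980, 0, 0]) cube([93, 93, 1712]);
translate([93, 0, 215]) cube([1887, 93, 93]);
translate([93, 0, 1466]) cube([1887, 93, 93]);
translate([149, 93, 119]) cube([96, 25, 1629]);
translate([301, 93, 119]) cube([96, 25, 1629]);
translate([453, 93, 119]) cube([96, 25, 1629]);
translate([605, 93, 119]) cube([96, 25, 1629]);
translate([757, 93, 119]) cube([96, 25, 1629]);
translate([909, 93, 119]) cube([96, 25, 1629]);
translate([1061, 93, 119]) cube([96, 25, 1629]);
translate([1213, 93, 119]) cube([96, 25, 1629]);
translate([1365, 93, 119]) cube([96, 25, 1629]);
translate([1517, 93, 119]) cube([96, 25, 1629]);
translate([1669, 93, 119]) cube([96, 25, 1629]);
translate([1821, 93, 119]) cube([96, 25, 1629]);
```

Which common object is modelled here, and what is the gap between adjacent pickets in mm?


A fence section. The picket gap is 56 mm.

Two posts, two rails, 12 pickets — a fence section. Span 1887 mm holds 12 pickets of 96 mm with 13 equal gaps: ⌊(1887 − 12·96) / 13⌋ = 56 mm.


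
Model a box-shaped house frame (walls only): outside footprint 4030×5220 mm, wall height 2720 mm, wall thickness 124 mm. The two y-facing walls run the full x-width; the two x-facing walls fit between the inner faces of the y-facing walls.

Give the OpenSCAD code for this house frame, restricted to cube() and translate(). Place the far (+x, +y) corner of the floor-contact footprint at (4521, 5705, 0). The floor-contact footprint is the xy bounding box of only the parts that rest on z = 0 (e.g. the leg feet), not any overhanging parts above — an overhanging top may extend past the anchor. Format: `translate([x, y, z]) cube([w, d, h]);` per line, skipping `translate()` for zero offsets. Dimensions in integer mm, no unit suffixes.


translate([491, 485, 0]) cube([4030, 124, 2720]);
translate([491, 5581, 0]) cube([4030, 124, 2720]);
translate([491, 609, 0]) cube([124, 4972, 2720]);
translate([4397, 609, 0]) cube([124, 4972, 2720]);


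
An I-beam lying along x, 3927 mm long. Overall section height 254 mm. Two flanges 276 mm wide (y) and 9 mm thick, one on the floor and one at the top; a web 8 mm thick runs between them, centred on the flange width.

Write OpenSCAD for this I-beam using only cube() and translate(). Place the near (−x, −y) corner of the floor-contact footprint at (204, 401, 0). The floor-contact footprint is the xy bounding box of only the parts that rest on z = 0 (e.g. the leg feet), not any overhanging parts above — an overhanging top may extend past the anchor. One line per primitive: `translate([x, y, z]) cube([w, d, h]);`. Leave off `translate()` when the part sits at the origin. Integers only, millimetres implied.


translate([204, 401, 0]) cube([3927, 276, 9]);
translate([204, 535, 9]) cube([3927, 8, 236]);
translate([204, 401, 245]) cube([3927, 276, 9]);


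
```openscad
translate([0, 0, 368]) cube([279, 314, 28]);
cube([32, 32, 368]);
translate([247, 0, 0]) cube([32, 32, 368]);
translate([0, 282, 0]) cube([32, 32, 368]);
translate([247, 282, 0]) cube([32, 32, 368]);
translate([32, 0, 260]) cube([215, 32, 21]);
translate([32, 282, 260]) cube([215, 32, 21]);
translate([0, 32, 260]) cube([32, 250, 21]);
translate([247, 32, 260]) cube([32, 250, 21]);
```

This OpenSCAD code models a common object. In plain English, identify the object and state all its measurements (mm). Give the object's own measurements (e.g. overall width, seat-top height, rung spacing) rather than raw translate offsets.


A four-legged stool. The seat is a 279×314×28 mm slab whose top surface is at z = 396 mm; four square legs, each 32×32 mm in cross-section, run from the floor (z = 0) to the underside of the seat, each flush with a corner of the seat. Four stretchers, 32 mm wide and 21 mm tall, connect adjacent legs with their undersides at z = 260 mm, each running between the inner faces of the legs it joins and aligned with the legs' outer faces on the other axis.


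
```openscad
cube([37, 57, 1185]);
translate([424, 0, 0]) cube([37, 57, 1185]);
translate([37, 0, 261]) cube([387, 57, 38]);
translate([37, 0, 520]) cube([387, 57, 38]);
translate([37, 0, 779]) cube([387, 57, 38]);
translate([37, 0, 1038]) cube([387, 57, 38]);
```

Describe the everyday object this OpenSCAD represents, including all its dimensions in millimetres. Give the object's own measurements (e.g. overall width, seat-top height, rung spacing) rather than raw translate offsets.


A straight ladder. Two 37×57 mm vertical rails, 1185 mm tall, stand 461 mm apart (outside-to-outside) with their front faces coplanar on the −y side. 4 rungs, each 57 mm deep and 38 mm tall, span between the inner faces of the rails, front faces flush with the rails. The lowest rung's underside is at z = 261 mm and rungs are spaced 259 mm apart (underside to underside).


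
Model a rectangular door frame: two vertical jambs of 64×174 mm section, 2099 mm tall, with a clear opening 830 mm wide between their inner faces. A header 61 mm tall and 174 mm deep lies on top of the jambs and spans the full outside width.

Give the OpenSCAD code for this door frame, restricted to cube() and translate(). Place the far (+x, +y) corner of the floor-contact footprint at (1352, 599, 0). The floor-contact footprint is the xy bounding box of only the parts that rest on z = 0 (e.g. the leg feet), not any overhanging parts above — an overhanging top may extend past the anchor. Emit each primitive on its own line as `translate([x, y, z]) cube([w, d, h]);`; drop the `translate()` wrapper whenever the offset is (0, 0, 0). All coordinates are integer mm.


translate([394, 425, 0]) cube([64, 174, 2099]);
translate([1288, 425, 0]) cube([64, 174, 2099]);
translate([394, 425, 2099]) cube([958, 174, 61]);


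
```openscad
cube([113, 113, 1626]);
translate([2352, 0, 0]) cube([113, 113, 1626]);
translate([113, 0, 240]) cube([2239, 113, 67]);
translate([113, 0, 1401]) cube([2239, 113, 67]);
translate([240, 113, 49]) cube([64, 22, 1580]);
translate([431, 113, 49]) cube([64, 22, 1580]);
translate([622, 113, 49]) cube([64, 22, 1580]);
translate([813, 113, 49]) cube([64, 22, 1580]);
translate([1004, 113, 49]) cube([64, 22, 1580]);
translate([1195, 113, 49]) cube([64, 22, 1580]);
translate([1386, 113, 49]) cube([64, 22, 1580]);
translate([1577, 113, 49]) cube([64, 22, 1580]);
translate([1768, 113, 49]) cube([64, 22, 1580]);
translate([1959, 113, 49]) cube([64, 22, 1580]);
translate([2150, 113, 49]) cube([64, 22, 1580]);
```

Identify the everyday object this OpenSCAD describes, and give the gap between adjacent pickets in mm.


A fence section. The picket gap is 127 mm.

Two posts, two rails, 11 pickets — a fence section. Span 2239 mm holds 11 pickets of 64 mm with 12 equal gaps: ⌊(2239 − 11·64) / 12⌋ = 127 mm.


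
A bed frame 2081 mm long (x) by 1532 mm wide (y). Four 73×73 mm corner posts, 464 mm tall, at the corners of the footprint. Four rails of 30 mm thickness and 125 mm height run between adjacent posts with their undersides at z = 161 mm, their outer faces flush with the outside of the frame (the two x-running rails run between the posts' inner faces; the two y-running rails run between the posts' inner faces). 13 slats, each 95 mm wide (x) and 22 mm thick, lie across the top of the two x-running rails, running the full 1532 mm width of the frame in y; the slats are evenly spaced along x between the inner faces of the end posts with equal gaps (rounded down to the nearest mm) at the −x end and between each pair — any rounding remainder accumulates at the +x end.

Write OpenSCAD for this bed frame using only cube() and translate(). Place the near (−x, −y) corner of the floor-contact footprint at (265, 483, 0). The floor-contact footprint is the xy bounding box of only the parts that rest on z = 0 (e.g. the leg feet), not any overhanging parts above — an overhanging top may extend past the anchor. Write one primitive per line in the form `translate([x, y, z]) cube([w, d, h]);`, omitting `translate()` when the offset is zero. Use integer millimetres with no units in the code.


translate([265, 483, 0]) cube([73, 73, 464]);
translate([265, 1942, 0]) cube([73, 73, 464]);
translate([2273, 483, 0]) cube([73, 73, 464]);
translate([2273, 1942, 0]) cube([73, 73, 464]);
translate([338, 483, 161]) cube([1935, 30, 125]);
translate([338, 1985, 161]) cube([1935, 30, 125]);
translate([265, 556, 161]) cube([30, 1386, 125]);
translate([2316, 556, 161]) cube([30, 1386, 125]);
translate([388, 483, 286]) cube([95, 1532, 22]);
translate([533, 483, 286]) cube([95, 1532, 22]);
translate([678, 483, 286]) cube([95, 1532, 22]);
translate([823, 483, 286]) cube([95, 1532, 22]);
translate([968, 483, 286]) cube([95, 1532, 22]);
translate([1113, 483, 286]) cube([95, 1532, 22]);
translate([1258, 483, 286]) cube([95, 1532, 22]);
translate([1403, 483, 286]) cube([95, 1532, 22]);
translate([1548, 483, 286]) cube([95, 1532, 22]);
translate([1693, 483, 286]) cube([95, 1532, 22]);
translate([1838, 483, 286]) cube([95, 1532, 22]);
translate([1983, 483, 286]) cube([95, 1532, 22]);
translate([2128, 483, 286]) cube([95, 1532, 22]);


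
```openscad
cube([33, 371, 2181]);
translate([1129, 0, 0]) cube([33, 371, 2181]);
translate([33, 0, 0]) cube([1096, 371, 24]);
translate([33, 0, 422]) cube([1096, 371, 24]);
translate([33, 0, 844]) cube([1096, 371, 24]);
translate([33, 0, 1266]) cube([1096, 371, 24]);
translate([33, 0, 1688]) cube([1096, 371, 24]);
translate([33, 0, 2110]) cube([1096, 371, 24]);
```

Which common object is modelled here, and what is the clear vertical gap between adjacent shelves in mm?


A bookshelf. The clear shelf gap is 398 mm.

Two tall side panels with 6 horizontal boards between them — a bookshelf. The first two shelf undersides are at z = 0 and z = 422; with shelf thickness 24, the clear gap is 422 − 0 − 24 = 398 mm.


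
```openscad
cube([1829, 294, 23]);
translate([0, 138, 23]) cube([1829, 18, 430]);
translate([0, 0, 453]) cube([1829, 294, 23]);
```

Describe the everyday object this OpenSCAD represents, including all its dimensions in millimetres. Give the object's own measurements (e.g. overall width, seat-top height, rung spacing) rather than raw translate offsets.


An I-beam lying along x, 1829 mm long. Overall section height 476 mm. Two flanges 294 mm wide (y) and 23 mm thick, one on the floor and one at the top; a web 18 mm thick runs between them, centred on the flange width.


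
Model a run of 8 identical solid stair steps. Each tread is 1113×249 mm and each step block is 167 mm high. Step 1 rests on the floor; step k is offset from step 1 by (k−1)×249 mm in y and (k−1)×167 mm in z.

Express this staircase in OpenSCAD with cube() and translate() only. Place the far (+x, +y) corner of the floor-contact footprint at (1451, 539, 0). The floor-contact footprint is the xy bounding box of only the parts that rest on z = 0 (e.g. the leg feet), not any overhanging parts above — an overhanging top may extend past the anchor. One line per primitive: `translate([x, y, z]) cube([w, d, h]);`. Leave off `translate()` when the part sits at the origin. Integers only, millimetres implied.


translate([338, 290, 0]) cube([1113, 249, 167]);
translate([338, 539, 167]) cube([1113, 249, 167]);
translate([338, 788, 334]) cube([1113, 249, 167]);
translate([338, 1037, 501]) cube([1113, 249, 167]);
translate([338, 1286, 668]) cube([1113, 249, 167]);
translate([338, 1535, 835]) cube([1113, 249, 167]);
translate([338, 1784, 1002]) cube([1113, 249, 167]);
translate([338, 2033, 1169]) cube([1113, 249, 167]);


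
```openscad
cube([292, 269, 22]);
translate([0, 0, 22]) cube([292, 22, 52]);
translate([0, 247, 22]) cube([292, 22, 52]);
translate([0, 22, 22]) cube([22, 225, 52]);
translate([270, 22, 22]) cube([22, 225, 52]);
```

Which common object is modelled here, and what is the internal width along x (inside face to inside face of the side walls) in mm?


An open box. The internal width is 248 mm.

A 292×269 base slab with four walls standing on it — an open box. The base is 292 mm wide and the walls are 22 mm thick, so the internal width is 292 − 2 × 22 = 248 mm.


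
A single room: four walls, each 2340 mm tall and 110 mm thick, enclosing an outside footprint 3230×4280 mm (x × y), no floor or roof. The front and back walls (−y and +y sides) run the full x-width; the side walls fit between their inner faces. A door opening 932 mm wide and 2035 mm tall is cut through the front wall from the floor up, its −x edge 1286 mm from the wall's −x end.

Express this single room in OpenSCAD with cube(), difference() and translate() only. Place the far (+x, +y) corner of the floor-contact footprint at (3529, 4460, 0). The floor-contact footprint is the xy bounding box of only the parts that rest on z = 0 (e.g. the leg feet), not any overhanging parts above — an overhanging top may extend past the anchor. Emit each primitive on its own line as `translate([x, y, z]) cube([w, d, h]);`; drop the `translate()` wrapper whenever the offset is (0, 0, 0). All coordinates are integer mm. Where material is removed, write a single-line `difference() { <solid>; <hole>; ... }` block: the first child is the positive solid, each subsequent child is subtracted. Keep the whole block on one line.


difference() { translate([299, 180, 0]) cube([3230, 110, 2340]); translate([1585, 180, 0]) cube([932, 110, 2035]); }
translate([299, 4350, 0]) cube([3230, 110, 2340]);
translate([299, 290, 0]) cube([110, 4060, 2340]);
translate([3419, 290, 0]) cube([110, 4060, 2340]);


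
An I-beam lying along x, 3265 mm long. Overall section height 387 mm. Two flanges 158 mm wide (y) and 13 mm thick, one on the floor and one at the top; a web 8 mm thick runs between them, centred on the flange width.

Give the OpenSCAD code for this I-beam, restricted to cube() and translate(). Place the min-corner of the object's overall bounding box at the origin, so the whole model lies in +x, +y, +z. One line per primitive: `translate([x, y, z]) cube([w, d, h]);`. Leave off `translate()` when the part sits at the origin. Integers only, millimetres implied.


cube([3265, 158, 13]);
translate([0, 75, 13]) cube([3265, 8, 361]);
translate([0, 0, 374]) cube([3265, 158, 13]);


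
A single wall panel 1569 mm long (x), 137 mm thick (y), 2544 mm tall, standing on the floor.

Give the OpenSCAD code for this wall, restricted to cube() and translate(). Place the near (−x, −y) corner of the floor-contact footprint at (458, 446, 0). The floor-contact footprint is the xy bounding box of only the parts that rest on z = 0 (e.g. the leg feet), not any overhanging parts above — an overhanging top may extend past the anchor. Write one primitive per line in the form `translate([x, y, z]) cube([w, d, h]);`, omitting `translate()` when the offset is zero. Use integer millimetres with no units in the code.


translate([458, 446, 0]) cube([1569, 137, 2544]);


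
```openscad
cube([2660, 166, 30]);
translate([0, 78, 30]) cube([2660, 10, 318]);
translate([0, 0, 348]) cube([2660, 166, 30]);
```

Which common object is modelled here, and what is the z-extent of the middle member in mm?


An I-beam. The web height is 318 mm.

Two wide flanges with a thin centred web — an I-beam. Overall 378 mm minus two 30 mm flanges gives a web of 378 − 2·30 = 318 mm.


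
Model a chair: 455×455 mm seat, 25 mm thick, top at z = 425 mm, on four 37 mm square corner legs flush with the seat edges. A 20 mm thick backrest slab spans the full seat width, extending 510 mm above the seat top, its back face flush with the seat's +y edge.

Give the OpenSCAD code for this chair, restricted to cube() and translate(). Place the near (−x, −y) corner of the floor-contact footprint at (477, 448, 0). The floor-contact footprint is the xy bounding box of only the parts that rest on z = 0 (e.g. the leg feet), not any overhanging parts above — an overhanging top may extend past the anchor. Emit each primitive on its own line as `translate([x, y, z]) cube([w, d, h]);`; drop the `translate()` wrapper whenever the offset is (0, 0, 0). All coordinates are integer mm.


// leg_h = 425 - 25 = 400
translate([477, 448, 400]) cube([455, 455, 25]);
translate([477, 448, 0]) cube([37, 37, 400]);
translate([895, 448, 0]) cube([37, 37, 400]);
translate([477, 866, 0]) cube([37, 37, 400]);
translate([895, 866, 0]) cube([37, 37, 400]);
translate([477, 883, 425]) cube([455, 20, 510]);


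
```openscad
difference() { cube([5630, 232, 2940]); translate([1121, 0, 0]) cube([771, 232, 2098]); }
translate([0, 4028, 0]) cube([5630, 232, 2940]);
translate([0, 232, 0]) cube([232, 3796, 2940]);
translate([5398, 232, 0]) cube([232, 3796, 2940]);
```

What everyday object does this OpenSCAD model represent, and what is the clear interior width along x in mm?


A single room. The interior width is 5166 mm.

Four walls enclosing a rectangle with a door in the front wall — a room. Outside width 5630 minus two 232 mm walls gives 5166 mm.


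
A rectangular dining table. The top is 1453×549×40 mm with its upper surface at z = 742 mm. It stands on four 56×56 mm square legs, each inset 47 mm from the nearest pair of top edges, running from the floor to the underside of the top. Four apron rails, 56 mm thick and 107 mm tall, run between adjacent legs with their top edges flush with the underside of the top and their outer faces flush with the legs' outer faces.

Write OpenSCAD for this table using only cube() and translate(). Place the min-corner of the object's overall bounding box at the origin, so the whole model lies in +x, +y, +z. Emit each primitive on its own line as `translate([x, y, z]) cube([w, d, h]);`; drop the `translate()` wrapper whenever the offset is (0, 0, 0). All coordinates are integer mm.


translate([0, 0, 702]) cube([1453, 549, 40]);
translate([47, 47, 0]) cube([56, 56, 702]);
translate([1350, 47, 0]) cube([56, 56, 702]);
translate([47, 446, 0]) cube([56, 56, 702]);
translate([1350, 446, 0]) cube([56, 56, 702]);
translate([103, 47, 595]) cube([1247, 56, 107]);
translate([103, 446, 595]) cube([1247, 56, 107]);
translate([47, 103, 595]) cube([56, 343, 107]);
translate([1350, 103, 595]) cube([56, 343, 107]);


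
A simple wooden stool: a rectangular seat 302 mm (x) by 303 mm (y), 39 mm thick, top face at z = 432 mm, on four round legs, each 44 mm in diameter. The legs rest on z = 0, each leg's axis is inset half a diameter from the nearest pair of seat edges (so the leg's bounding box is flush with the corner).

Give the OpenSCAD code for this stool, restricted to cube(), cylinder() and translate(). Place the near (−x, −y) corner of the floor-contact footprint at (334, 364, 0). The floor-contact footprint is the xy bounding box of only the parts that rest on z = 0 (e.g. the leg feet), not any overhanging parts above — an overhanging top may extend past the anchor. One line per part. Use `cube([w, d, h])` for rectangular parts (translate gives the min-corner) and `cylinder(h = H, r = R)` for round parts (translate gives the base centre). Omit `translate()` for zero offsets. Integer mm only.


translate([334, 364, 393]) cube([302, 303, 39]);
translate([356, 386, 0]) cylinder(h = 393, r = 22);
translate([614, 386, 0]) cylinder(h = 393, r = 22);
translate([356, 645, 0]) cylinder(h = 393, r = 22);
translate([614, 645, 0]) cylinder(h = 393, r = 22);


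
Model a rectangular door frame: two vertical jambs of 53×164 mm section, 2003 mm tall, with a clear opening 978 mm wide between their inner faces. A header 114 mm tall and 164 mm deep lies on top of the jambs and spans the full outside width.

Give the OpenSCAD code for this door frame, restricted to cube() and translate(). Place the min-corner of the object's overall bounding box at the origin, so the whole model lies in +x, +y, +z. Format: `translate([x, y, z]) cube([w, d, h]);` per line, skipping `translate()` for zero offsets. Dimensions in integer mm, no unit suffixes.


cube([53, 164, 2003]);
translate([1031, 0, 0]) cube([53, 164, 2003]);
translate([0, 0, 2003]) cube([1084, 164, 114]);


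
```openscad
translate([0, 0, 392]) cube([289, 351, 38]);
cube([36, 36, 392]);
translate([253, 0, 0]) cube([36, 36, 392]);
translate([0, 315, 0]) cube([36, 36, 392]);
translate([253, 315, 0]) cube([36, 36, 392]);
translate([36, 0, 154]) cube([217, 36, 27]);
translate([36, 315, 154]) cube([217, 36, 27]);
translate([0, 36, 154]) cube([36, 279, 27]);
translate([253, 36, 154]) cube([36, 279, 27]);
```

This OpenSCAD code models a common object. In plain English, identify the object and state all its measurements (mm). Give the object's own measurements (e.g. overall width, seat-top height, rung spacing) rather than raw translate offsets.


A four-legged stool. The seat is a 289×351×38 mm slab whose top surface is at z = 430 mm; four square legs, each 36×36 mm in cross-section, run from the floor (z = 0) to the underside of the seat, each flush with a corner of the seat. Four stretchers, 36 mm wide and 27 mm tall, connect adjacent legs with their undersides at z = 154 mm, each running between the inner faces of the legs it joins and aligned with the legs' outer faces on the other axis.


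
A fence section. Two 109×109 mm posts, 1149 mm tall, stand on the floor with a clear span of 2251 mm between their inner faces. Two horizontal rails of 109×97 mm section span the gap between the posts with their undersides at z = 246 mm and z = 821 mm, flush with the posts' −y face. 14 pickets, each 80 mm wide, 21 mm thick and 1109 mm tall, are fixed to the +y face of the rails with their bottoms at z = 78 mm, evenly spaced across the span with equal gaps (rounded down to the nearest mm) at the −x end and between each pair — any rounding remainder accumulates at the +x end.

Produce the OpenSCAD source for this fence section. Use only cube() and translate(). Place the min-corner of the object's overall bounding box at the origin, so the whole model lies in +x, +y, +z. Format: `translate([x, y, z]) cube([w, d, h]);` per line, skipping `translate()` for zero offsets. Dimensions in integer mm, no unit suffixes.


cube([109, 109, 1149]);
translate([2360, 0, 0]) cube([109, 109, 1149]);
translate([109, 0, 246]) cube([2251, 109, 97]);
translate([109, 0, 821]) cube([2251, 109, 97]);
translate([184, 109, 78]) cube([80, 21, 1109]);
translate([339, 109, 78]) cube([80, 21, 1109]);
translate([494, 109, 78]) cube([80, 21, 1109]);
translate([649, 109, 78]) cube([80, 21, 1109]);
translate([804, 109, 78]) cube([80, 21, 1109]);
translate([959, 109, 78]) cube([80, 21, 1109]);
translate([1114, 109, 78]) cube([80, 21, 1109]);
translate([1269, 109, 78]) cube([80, 21, 1109]);
translate([1424, 109, 78]) cube([80, 21, 1109]);
translate([1579, 109, 78]) cube([80, 21, 1109]);
translate([1734, 109, 78]) cube([80, 21, 1109]);
translate([1889, 109, 78]) cube([80, 21, 1109]);
translate([2044, 109, 78]) cube([80, 21, 1109]);
translate([2199, 109, 78]) cube([80, 21, 1109]);


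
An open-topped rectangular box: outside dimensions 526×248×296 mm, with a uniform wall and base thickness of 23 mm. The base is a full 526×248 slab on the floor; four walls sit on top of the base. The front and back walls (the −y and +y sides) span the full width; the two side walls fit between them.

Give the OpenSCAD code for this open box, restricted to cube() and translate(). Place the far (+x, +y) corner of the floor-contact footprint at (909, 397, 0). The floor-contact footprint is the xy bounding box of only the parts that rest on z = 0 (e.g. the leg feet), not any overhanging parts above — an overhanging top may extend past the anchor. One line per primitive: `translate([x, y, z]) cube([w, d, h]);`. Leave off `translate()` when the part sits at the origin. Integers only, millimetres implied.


translate([383, 149, 0]) cube([526, 248, 23]);
translate([383, 149, 23]) cube([526, 23, 273]);
translate([383, 374, 23]) cube([526, 23, 273]);
translate([383, 172, 23]) cube([23, 202, 273]);
translate([886, 172, 23]) cube([23, 202, 273]);


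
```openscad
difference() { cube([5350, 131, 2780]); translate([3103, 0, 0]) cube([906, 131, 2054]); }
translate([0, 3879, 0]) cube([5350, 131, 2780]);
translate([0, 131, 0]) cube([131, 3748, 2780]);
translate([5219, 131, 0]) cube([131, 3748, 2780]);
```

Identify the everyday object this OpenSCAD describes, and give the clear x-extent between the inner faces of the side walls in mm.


A single room. The interior width is 5088 mm.

Four walls enclosing a rectangle with a door in the front wall — a room. Outside width 5350 minus two 131 mm walls gives 5088 mm.


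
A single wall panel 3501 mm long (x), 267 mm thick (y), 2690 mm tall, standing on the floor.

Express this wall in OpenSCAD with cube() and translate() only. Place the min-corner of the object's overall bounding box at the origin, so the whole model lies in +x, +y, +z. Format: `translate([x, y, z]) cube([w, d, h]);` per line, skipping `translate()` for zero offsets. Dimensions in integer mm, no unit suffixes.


cube([3501, 267, 2690]);


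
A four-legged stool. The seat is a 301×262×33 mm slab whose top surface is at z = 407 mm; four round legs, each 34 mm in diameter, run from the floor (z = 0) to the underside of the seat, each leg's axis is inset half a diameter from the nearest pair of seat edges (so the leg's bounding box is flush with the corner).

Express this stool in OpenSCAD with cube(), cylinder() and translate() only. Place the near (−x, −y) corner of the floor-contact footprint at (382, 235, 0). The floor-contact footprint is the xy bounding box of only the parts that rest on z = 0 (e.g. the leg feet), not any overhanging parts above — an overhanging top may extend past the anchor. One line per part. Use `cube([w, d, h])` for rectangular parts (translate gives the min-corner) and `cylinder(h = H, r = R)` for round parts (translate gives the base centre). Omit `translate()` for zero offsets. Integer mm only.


// leg_h = 407 - 33 = 374
translate([382, 235, 374]) cube([301, 262, 33]);
translate([399, 252, 0]) cylinder(h = 374, r = 17);
translate([666, 252, 0]) cylinder(h = 374, r = 17);
translate([399, 480, 0]) cylinder(h = 374, r = 17);
translate([666, 480, 0]) cylinder(h = 374, r = 17);


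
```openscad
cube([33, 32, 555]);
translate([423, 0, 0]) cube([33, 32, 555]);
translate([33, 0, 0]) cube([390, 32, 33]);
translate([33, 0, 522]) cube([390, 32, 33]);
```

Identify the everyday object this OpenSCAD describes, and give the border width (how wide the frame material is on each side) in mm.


A picture frame. The border width is 33 mm.

Four thin pieces enclosing a rectangular opening — a picture frame. The two full-height stiles are 555 mm tall; the top rail sits at z = 522 and is 33 mm tall, so the border above the opening is 555 − 522 = 33 mm, matching the stile x-width.


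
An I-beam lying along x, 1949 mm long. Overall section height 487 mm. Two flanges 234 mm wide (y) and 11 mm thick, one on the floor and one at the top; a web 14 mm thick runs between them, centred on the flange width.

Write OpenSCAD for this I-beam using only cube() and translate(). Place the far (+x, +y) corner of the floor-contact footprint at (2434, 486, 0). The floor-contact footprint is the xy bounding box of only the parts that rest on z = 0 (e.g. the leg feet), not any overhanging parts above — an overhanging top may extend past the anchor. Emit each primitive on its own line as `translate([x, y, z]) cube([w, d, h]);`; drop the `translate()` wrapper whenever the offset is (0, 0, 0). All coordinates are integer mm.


translate([485, 252, 0]) cube([1949, 234, 11]);
translate([485, 362, 11]) cube([1949, 14, 465]);
translate([485, 252, 476]) cube([1949, 234, 11]);


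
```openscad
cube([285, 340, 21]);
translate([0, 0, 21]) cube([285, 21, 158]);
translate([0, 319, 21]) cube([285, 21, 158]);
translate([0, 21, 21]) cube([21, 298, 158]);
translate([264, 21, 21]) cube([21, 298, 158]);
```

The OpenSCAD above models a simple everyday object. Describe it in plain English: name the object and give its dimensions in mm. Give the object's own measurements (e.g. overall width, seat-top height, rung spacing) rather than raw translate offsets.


An open-topped rectangular box: outside dimensions 285×340×179 mm, with a uniform wall and base thickness of 21 mm. The base is a full 285×340 slab on the floor; four walls sit on top of the base. The front and back walls (the −y and +y sides) span the full width; the two side walls fit between them.


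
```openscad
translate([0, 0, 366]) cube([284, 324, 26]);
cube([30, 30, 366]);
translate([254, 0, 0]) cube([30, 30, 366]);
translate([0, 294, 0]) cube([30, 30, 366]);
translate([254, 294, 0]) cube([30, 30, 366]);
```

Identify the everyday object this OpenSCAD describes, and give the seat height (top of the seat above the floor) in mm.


A stool. The seat height is 392 mm.

A 284×324×26 slab at z = 366 on four corner posts — a stool. The seat top is 366 + 26 = 392 mm.


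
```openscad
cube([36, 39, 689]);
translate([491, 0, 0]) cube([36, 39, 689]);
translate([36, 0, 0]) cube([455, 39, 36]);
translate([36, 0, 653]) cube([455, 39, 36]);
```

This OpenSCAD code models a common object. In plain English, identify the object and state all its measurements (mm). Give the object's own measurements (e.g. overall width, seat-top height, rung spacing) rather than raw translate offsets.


A rectangular picture frame lying in the x–z plane (depth along y). The opening is 455 mm wide (x) by 617 mm tall (z), surrounded by a border 36 mm wide on all four sides. The frame is 39 mm deep and is made of two full-height vertical stiles with two horizontal rails fitted between them.


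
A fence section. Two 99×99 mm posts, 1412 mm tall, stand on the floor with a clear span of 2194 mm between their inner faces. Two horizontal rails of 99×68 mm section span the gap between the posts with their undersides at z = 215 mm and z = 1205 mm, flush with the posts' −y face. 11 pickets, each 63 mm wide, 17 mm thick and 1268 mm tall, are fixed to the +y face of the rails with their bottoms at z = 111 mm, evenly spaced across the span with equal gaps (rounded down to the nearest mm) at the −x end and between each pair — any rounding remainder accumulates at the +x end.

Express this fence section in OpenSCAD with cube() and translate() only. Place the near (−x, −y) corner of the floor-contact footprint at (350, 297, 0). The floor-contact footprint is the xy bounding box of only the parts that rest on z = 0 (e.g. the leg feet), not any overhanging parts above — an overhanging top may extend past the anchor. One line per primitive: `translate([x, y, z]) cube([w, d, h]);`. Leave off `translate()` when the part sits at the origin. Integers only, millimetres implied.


translate([350, 297, 0]) cube([99, 99, 1412]);
translate([2643, 297, 0]) cube([99, 99, 1412]);
translate([449, 297, 215]) cube([2194, 99, 68]);
translate([449, 297, 1205]) cube([2194, 99, 68]);
translate([574, 396, 111]) cube([63, 17, 1268]);
translate([762, 396, 111]) cube([63, 17, 1268]);
translate([950, 396, 111]) cube([63, 17, 1268]);
translate([1138, 396, 111]) cube([63, 17, 1268]);
translate([1326, 396, 111]) cube([63, 17, 1268]);
translate([1514, 396, 111]) cube([63, 17, 1268]);
translate([1702, 396, 111]) cube([63, 17, 1268]);
translate([1890, 396, 111]) cube([63, 17, 1268]);
translate([2078, 396, 111]) cube([63, 17, 1268]);
translate([2266, 396, 111]) cube([63, 17, 1268]);
translate([2454, 396, 111]) cube([63, 17, 1268]);


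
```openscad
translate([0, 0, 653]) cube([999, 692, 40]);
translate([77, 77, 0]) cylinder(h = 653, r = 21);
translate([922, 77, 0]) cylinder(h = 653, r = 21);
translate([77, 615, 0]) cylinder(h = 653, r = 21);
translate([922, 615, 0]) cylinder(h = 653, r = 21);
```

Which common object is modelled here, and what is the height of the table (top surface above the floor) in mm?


A table. The table height is 693 mm.

A 999×692×40 slab sits at z = 653 on four Ø42 mm round legs — a table. The top surface is at 653 + 40 = 693 mm.


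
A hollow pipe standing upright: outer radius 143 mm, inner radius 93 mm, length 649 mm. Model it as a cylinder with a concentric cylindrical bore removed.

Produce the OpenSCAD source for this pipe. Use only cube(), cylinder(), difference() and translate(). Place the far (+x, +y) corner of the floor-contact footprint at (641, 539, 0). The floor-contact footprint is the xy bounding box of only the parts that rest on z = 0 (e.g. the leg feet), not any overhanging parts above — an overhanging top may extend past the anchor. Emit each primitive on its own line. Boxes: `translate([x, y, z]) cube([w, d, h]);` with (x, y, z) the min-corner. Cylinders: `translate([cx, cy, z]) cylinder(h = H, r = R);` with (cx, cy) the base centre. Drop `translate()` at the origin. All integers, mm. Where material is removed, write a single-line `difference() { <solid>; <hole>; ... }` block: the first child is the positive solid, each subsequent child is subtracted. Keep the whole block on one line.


difference() { translate([498, 396, 0]) cylinder(h = 649, r = 143); translate([498, 396, 0]) cylinder(h = 649, r = 93); }


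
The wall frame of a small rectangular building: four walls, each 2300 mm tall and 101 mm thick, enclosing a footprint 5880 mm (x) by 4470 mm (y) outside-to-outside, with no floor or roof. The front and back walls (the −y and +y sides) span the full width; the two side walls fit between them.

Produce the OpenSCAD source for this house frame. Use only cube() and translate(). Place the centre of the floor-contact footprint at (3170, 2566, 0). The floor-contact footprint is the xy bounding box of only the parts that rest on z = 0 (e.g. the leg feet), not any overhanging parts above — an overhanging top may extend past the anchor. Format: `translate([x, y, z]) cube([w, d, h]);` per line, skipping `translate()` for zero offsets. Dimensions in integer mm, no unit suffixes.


translate([230, 331, 0]) cube([5880, 101, 2300]);
translate([230, 4700, 0]) cube([5880, 101, 2300]);
translate([230, 432, 0]) cube([101, 4268, 2300]);
translate([6009, 432, 0]) cube([101, 4268, 2300]);


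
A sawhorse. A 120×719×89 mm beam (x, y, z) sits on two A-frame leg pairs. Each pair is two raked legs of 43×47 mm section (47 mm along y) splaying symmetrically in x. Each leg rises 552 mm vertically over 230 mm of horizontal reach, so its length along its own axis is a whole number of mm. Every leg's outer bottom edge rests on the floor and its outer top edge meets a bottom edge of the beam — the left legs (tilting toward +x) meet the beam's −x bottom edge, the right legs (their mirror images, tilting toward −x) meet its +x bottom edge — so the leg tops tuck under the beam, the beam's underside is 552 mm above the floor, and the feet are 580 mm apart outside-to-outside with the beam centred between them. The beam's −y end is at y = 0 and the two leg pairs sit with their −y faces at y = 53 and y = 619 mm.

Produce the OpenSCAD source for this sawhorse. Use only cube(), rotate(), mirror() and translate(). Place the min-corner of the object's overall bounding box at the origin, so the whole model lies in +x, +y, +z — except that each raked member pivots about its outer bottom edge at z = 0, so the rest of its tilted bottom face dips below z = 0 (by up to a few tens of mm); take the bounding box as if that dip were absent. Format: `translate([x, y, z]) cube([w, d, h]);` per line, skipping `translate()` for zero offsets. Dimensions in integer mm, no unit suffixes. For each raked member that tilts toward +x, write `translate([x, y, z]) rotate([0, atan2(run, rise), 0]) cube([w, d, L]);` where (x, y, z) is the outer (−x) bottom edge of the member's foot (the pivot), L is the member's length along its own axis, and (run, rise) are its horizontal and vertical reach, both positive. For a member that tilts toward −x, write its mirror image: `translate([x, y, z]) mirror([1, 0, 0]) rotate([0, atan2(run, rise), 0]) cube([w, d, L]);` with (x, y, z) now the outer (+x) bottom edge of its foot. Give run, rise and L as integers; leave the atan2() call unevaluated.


// leg length = √(230² + 552²) = 598
// right-leg outer foot x = 2·230 + 120 = 580
// beam min-corner = (230, 0, 552)
translate([230, 0, 552]) cube([120, 719, 89]);
translate([0, 53, 0]) rotate([0, atan2(230, 552), 0]) cube([43, 47, 598]);
translate([580, 53, 0]) mirror([1, 0, 0]) rotate([0, atan2(230, 552), 0]) cube([43, 47, 598]);
translate([0, 619, 0]) rotate([0, atan2(230, 552), 0]) cube([43, 47, 598]);
translate([580, 619, 0]) mirror([1, 0, 0]) rotate([0, atan2(230, 552), 0]) cube([43, 47, 598]);
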